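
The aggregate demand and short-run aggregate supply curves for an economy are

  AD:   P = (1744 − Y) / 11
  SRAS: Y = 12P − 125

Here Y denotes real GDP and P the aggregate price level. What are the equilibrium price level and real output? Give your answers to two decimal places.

P = 81.26, Y = 850.13

Rearrange AD to Y = 1744 − 11P.
Set AD = SRAS: 1744 − 11P = 12P − 125, so 1869 = 23P and P = 81.26.
Substituting into AD, Y = 1744 − 11P = 850.13.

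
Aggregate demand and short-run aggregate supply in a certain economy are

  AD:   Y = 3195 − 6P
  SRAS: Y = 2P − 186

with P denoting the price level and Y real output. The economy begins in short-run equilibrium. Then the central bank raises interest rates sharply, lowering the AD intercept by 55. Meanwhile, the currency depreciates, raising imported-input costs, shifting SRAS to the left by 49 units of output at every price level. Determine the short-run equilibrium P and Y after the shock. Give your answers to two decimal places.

P = 421.88, Y = 608.75

After both shocks: AD is Y = 3140 − 6P and SRAS is Y = 2P − 235.
Setting them equal: 3375 = 8P, so P = 421.88.
Substituting into AD, Y = 608.75.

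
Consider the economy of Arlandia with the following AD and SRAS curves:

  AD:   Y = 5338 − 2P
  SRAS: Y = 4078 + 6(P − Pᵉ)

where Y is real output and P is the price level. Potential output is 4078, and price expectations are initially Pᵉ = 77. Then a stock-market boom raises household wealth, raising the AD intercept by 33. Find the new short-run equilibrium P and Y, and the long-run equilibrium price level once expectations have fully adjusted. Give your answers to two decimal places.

AD shifts right: new AD is Y = 5371 − 2P. With Pᵉ = 77, SRAS is Y = 3616 + 6P.
Short run: 5371 − 2P = 3616 + 6P gives 1755 = 8P, so P = 219.38 and Y = 5371 − 2P = 4932.25.
Y = 4932.25 is above potential 4078; expectations adjust and SRAS shifts left until Y = 4078.
Long run: on the new AD curve, 4078 = 5371 − 2P gives P = 646.50.

Short run: P = 219.38, Y = 4932.25. Long run: P = 646.50.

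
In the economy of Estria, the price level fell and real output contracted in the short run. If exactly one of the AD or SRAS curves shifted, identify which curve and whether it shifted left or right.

AD shifted left

P fell and Y fell. An AD shift moves P and Y in the same direction; an SRAS shift moves them in opposite directions.
Here P and Y moved in the same direction, so the AD curve shifted.
Since Y fell, AD shifted left.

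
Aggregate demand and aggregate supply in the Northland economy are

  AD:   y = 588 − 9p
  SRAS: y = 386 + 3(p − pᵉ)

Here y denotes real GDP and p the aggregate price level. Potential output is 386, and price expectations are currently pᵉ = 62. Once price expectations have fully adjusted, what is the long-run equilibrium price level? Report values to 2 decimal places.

Long-run p = 22.44

Short run: with pᵉ = 62, SRAS is y = 200 + 3p. Setting AD = SRAS gives 388 = 12p, so p = 32.33 and y = 588 − 9p = 297.00.
Output 297.00 is below potential 386, so over time expected prices fall and SRAS shifts right until y returns to 386.
Long run: y = 386 on the AD curve gives 386 = 588 − 9p, so p = 22.44.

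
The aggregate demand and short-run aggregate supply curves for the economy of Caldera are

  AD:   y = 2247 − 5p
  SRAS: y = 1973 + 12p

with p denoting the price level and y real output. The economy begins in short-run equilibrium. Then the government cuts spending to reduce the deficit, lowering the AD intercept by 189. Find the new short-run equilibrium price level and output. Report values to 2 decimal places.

p = 5.00, y = 2033.00

This is a negative demand shock: AD shifts left.
New AD: y = 2058 − 5p.
Set AD = SRAS: 2058 − 5p = 1973 + 12p, so 85 = 17p and p = 5.00.
Substituting into AD, y = 2033.00.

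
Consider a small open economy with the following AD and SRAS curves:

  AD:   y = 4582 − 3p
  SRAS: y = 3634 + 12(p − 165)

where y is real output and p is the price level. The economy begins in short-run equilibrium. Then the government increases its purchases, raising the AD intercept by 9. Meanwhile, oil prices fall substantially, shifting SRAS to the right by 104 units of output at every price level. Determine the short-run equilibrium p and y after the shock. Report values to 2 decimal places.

p = 188.87, y = 4024.40

After both shocks: AD is y = 4591 − 3p and SRAS is y = 1758 + 12p.
Setting them equal: 2833 = 15p, so p = 188.87.
Substituting into AD, y = 4024.40.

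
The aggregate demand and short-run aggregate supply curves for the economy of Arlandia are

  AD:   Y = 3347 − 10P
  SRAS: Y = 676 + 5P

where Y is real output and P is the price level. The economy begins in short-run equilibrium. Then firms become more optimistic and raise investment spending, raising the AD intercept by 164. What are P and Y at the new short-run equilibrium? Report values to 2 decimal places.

This is a positive demand shock: AD shifts right.
New AD: Y = 3511 − 10P.
Set AD = SRAS: 3511 − 10P = 676 + 5P, so 2835 = 15P and P = 189.00.
Substituting into AD, Y = 1621.00.

P = 189.00, Y = 1621.00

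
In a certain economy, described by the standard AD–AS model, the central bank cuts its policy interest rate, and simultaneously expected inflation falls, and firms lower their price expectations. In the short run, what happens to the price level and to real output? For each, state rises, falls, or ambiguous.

The first event is a positive demand shock: AD shifts right, which by itself pushes P up and Y up.
The second is a favourable supply shock: SRAS shifts right, which by itself pushes P down and Y up.
The two shocks push P in opposite directions, so the effect on P is ambiguous. Both shocks push Y up, so Y rises.

Price level: ambiguous; output: rises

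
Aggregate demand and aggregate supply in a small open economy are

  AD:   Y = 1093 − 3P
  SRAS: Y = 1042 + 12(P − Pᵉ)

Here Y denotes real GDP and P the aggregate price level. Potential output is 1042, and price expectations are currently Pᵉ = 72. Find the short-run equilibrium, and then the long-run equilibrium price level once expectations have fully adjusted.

Short run: P = 61, Y = 910. Long run: P = 17.

Short run: with Pᵉ = 72, SRAS is Y = 178 + 12P. Setting AD = SRAS gives 915 = 15P, so P = 61 and Y = 1093 − 3·61 = 910.
Output 910 is below potential 1042, so over time expected prices fall and SRAS shifts right until Y returns to 1042.
Long run: Y = 1042 on the AD curve gives 1042 = 1093 − 3P, so P = 17.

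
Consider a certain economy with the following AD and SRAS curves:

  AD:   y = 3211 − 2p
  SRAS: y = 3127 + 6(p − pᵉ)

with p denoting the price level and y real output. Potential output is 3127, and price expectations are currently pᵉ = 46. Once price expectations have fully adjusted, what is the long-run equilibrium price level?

Short run: with pᵉ = 46, SRAS is y = 2851 + 6p. Setting AD = SRAS gives 360 = 8p, so p = 45 and y = 3211 − 2·45 = 3121.
Output 3121 is below potential 3127, so over time expected prices fall and SRAS shifts right until y returns to 3127.
Long run: y = 3127 on the AD curve gives 3127 = 3211 − 2p, so p = 42.

Long-run p = 42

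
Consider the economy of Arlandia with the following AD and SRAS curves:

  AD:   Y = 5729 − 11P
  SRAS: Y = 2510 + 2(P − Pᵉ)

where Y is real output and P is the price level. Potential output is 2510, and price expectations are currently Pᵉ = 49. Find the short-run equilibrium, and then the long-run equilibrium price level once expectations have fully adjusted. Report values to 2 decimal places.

Short run: with Pᵉ = 49, SRAS is Y = 2412 + 2P. Setting AD = SRAS gives 3317 = 13P, so P = 255.15 and Y = 5729 − 11P = 2922.31.
Output 2922.31 is above potential 2510, so over time expected prices rise and SRAS shifts left until Y returns to 2510.
Long run: Y = 2510 on the AD curve gives 2510 = 5729 − 11P, so P = 292.64.

Short run: P = 255.15, Y = 2922.31. Long run: P = 292.64.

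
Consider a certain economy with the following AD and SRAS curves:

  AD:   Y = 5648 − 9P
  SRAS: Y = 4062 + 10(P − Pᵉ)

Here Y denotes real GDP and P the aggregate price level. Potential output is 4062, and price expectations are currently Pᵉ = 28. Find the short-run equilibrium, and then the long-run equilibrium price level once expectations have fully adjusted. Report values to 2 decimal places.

Short run: P = 98.21, Y = 4764.11. Long run: P = 176.22.

Short run: with Pᵉ = 28, SRAS is Y = 3782 + 10P. Setting AD = SRAS gives 1866 = 19P, so P = 98.21 and Y = 5648 − 9P = 4764.11.
Output 4764.11 is above potential 4062, so over time expected prices rise and SRAS shifts left until Y returns to 4062.
Long run: Y = 4062 on the AD curve gives 4062 = 5648 − 9P, so P = 176.22.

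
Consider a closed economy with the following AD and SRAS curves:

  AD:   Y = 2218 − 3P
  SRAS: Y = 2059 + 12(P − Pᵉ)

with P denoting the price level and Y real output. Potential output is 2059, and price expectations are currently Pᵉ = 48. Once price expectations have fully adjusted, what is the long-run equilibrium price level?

Long-run P = 53

Short run: with Pᵉ = 48, SRAS is Y = 1483 + 12P. Setting AD = SRAS gives 735 = 15P, so P = 49 and Y = 2218 − 3·49 = 2071.
Output 2071 is above potential 2059, so over time expected prices rise and SRAS shifts left until Y returns to 2059.
Long run: Y = 2059 on the AD curve gives 2059 = 2218 − 3P, so P = 53.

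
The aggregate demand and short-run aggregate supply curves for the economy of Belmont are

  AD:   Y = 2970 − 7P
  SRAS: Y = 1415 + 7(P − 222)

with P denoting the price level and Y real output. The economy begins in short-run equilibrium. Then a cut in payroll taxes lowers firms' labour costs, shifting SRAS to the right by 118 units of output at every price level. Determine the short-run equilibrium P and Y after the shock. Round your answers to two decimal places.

P = 213.64, Y = 1474.50

This is a positive supply shock: SRAS shifts right.
New SRAS: Y = 7P − 21.
Set AD = SRAS: 2970 − 7P = 7P − 21, so 2991 = 14P and P = 213.64.
Substituting into AD, Y = 1474.50.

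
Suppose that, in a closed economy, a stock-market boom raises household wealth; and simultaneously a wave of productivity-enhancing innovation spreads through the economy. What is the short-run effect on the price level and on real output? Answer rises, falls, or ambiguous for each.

Price level: ambiguous; output: rises

The first event is a positive demand shock: AD shifts right, which by itself pushes P up and Y up.
The second is a favourable supply shock: SRAS shifts right, which by itself pushes P down and Y up.
The two shocks push P in opposite directions, so the effect on P is ambiguous. Both shocks push Y up, so Y rises.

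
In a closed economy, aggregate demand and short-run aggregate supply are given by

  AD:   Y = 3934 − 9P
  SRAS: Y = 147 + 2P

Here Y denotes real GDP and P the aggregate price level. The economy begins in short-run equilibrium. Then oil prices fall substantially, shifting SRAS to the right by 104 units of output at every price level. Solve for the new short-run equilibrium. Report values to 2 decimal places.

P = 334.82, Y = 920.64

This is a positive supply shock: SRAS shifts right.
New SRAS: Y = 251 + 2P.
Set AD = SRAS: 3934 − 9P = 251 + 2P, so 3683 = 11P and P = 334.82.
Substituting into AD, Y = 920.64.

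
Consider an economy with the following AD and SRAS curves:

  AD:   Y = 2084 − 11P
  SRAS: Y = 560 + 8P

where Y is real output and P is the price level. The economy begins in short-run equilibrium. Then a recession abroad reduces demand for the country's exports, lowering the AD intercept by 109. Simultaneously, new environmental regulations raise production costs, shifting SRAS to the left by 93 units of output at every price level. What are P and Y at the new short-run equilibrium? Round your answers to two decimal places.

After both shocks: AD is Y = 1975 − 11P and SRAS is Y = 467 + 8P.
Setting them equal: 1508 = 19P, so P = 79.37.
Substituting into AD, Y = 1101.95.

P = 79.37, Y = 1101.95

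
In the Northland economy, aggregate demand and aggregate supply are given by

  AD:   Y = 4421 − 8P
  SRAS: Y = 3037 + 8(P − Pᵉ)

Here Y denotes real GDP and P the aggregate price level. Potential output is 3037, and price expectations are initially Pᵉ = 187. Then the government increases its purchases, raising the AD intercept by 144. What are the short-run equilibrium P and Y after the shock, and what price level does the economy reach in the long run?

AD shifts right: new AD is Y = 4565 − 8P. With Pᵉ = 187, SRAS is Y = 1541 + 8P.
Short run: 4565 − 8P = 1541 + 8P gives 3024 = 16P, so P = 189 and Y = 4565 − 8·189 = 3053.
Y = 3053 is above potential 3037; expectations adjust and SRAS shifts left until Y = 3037.
Long run: on the new AD curve, 3037 = 4565 − 8P gives P = 191.

Short run: P = 189, Y = 3053. Long run: P = 191.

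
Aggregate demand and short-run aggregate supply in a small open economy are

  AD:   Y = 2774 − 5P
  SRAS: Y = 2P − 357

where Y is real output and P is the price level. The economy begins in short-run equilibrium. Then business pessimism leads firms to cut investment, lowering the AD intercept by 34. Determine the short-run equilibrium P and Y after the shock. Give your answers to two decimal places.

This is a negative demand shock: AD shifts left.
New AD: Y = 2740 − 5P.
Set AD = SRAS: 2740 − 5P = 2P − 357, so 3097 = 7P and P = 442.43.
Substituting into AD, Y = 527.86.

P = 442.43, Y = 527.86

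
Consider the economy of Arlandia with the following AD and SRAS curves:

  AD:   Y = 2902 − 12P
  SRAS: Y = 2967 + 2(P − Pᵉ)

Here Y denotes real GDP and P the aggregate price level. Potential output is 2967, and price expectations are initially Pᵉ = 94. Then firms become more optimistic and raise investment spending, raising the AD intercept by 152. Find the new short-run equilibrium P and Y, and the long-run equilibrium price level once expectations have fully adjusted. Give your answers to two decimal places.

Short run: P = 19.64, Y = 2818.29. Long run: P = 7.25.

AD shifts right: new AD is Y = 3054 − 12P. With Pᵉ = 94, SRAS is Y = 2779 + 2P.
Short run: 3054 − 12P = 2779 + 2P gives 275 = 14P, so P = 19.64 and Y = 3054 − 12P = 2818.29.
Y = 2818.29 is below potential 2967; expectations adjust and SRAS shifts right until Y = 2967.
Long run: on the new AD curve, 2967 = 3054 − 12P gives P = 7.25.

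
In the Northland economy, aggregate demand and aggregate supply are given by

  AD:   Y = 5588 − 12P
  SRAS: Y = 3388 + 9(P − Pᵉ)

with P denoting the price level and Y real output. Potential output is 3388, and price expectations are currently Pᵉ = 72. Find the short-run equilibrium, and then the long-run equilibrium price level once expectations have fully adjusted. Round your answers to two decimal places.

Short run: P = 135.62, Y = 3960.57. Long run: P = 183.33.

Short run: with Pᵉ = 72, SRAS is Y = 2740 + 9P. Setting AD = SRAS gives 2848 = 21P, so P = 135.62 and Y = 5588 − 12P = 3960.57.
Output 3960.57 is above potential 3388, so over time expected prices rise and SRAS shifts left until Y returns to 3388.
Long run: Y = 3388 on the AD curve gives 3388 = 5588 − 12P, so P = 183.33.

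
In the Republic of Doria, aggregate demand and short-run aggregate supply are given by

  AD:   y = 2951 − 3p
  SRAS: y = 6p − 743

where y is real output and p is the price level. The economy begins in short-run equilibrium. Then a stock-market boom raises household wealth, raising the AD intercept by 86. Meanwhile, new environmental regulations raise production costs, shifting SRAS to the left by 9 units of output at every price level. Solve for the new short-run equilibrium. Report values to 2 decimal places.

After both shocks: AD is y = 3037 − 3p and SRAS is y = 6p − 752.
Setting them equal: 3789 = 9p, so p = 421.00.
Substituting into AD, y = 1774.00.

p = 421.00, y = 1774.00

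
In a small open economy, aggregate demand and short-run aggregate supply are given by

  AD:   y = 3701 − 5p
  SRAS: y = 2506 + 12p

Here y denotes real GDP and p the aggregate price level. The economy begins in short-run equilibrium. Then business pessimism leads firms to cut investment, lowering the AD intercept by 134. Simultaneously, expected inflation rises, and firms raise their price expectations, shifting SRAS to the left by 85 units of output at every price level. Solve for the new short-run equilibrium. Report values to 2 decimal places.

After both shocks: AD is y = 3567 − 5p and SRAS is y = 2421 + 12p.
Setting them equal: 1146 = 17p, so p = 67.41.
Substituting into AD, y = 3229.94.

p = 67.41, y = 3229.94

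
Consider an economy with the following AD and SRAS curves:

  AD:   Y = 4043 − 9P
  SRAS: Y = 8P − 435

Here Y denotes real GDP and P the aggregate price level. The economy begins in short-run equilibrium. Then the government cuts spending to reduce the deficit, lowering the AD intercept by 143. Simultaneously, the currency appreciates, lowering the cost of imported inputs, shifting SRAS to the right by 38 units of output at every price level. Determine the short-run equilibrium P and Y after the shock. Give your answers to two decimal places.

P = 252.76, Y = 1625.12

After both shocks: AD is Y = 3900 − 9P and SRAS is Y = 8P − 397.
Setting them equal: 4297 = 17P, so P = 252.76.
Substituting into AD, Y = 1625.12.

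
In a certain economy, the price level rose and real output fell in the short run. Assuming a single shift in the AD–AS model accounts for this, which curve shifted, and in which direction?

P rose and Y fell. An AD shift moves P and Y in the same direction; an SRAS shift moves them in opposite directions.
Here P and Y moved in opposite directions, so the SRAS curve shifted.
Since Y fell, SRAS shifted left.

SRAS shifted left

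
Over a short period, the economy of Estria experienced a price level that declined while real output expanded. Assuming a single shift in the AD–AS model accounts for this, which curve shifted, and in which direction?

SRAS shifted right

P fell and Y rose. An AD shift moves P and Y in the same direction; an SRAS shift moves them in opposite directions.
Here P and Y moved in opposite directions, so the SRAS curve shifted.
Since Y rose, SRAS shifted right.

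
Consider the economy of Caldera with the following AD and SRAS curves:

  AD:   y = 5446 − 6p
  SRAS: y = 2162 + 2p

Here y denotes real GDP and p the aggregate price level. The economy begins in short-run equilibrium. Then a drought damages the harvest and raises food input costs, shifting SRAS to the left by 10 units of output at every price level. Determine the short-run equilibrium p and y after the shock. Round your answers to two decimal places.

p = 411.75, y = 2975.50

This is a negative supply shock: SRAS shifts left.
New SRAS: y = 2152 + 2p.
Set AD = SRAS: 5446 − 6p = 2152 + 2p, so 3294 = 8p and p = 411.75.
Substituting into AD, y = 2975.50.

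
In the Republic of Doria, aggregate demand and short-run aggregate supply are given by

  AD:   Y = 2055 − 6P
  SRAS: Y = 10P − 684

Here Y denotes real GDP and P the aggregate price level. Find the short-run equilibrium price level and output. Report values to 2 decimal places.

Set AD = SRAS: 2055 − 6P = 10P − 684, so 2739 = 16P and P = 171.19.
Substituting into AD, Y = 2055 − 6P = 1027.88.

P = 171.19, Y = 1027.88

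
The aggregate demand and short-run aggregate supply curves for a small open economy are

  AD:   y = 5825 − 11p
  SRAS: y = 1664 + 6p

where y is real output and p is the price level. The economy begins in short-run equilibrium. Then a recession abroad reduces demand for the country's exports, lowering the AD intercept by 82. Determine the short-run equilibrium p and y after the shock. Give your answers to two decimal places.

This is a negative demand shock: AD shifts left.
New AD: y = 5743 − 11p.
Set AD = SRAS: 5743 − 11p = 1664 + 6p, so 4079 = 17p and p = 239.94.
Substituting into AD, y = 3103.65.

p = 239.94, y = 3103.65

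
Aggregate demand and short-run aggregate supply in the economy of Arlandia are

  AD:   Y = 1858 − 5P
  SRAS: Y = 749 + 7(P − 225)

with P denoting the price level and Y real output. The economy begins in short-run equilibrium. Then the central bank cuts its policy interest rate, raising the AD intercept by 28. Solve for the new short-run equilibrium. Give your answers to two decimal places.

P = 226.00, Y = 756.00

This is a positive demand shock: AD shifts right.
New AD: Y = 1886 − 5P.
SRAS can be written Y = 7P − 826.
Set AD = SRAS: 1886 − 5P = 7P − 826, so 2712 = 12P and P = 226.00.
Substituting into AD, Y = 756.00.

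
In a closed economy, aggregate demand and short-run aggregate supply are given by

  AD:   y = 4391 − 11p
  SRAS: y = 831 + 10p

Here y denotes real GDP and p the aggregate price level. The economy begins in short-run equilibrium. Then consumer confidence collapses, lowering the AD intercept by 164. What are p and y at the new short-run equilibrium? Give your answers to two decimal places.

p = 161.71, y = 2448.14

This is a negative demand shock: AD shifts left.
New AD: y = 4227 − 11p.
Set AD = SRAS: 4227 − 11p = 831 + 10p, so 3396 = 21p and p = 161.71.
Substituting into AD, y = 2448.14.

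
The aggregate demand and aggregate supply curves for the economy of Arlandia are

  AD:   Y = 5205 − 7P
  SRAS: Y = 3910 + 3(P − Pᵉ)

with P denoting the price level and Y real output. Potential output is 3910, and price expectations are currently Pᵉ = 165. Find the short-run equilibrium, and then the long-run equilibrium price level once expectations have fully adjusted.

Short run: P = 179, Y = 3952. Long run: P = 185.

Short run: with Pᵉ = 165, SRAS is Y = 3415 + 3P. Setting AD = SRAS gives 1790 = 10P, so P = 179 and Y = 5205 − 7·179 = 3952.
Output 3952 is above potential 3910, so over time expected prices rise and SRAS shifts left until Y returns to 3910.
Long run: Y = 3910 on the AD curve gives 3910 = 5205 − 7P, so P = 185.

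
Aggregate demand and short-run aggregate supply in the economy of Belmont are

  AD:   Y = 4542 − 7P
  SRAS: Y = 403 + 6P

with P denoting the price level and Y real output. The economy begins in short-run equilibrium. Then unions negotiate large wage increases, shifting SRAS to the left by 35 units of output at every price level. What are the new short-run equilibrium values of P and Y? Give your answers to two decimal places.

P = 321.08, Y = 2294.46

This is a negative supply shock: SRAS shifts left.
New SRAS: Y = 368 + 6P.
Set AD = SRAS: 4542 − 7P = 368 + 6P, so 4174 = 13P and P = 321.08.
Substituting into AD, Y = 2294.46.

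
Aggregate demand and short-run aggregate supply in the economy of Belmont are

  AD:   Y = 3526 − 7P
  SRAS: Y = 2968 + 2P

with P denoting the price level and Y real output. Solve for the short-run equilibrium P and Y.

Set AD = SRAS: 3526 − 7P = 2968 + 2P, so 558 = 9P and P = 62.
Then Y = 3526 − 7·62 = 3092.

P = 62, Y = 3092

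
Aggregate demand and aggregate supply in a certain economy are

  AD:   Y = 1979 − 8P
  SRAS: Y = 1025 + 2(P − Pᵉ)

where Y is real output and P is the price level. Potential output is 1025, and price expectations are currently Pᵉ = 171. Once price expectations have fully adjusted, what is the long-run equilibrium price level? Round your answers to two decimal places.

Short run: with Pᵉ = 171, SRAS is Y = 683 + 2P. Setting AD = SRAS gives 1296 = 10P, so P = 129.60 and Y = 1979 − 8P = 942.20.
Output 942.20 is below potential 1025, so over time expected prices fall and SRAS shifts right until Y returns to 1025.
Long run: Y = 1025 on the AD curve gives 1025 = 1979 − 8P, so P = 119.25.

Long-run P = 119.25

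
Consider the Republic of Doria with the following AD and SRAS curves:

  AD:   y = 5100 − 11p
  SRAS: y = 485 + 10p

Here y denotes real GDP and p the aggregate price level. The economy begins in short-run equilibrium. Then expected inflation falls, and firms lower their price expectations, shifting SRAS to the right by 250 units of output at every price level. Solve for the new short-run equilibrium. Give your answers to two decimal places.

p = 207.86, y = 2813.57

This is a positive supply shock: SRAS shifts right.
New SRAS: y = 735 + 10p.
Set AD = SRAS: 5100 − 11p = 735 + 10p, so 4365 = 21p and p = 207.86.
Substituting into AD, y = 2813.57.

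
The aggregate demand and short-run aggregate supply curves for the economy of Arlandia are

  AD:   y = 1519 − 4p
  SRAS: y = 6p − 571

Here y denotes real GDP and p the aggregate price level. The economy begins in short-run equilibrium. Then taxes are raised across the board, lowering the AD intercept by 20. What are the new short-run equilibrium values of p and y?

This is a negative demand shock: AD shifts left.
New AD: y = 1499 − 4p.
Set AD = SRAS: 1499 − 4p = 6p − 571, so 2070 = 10p and p = 207.
y = 1499 − 4·207 = 671.

p = 207, y = 671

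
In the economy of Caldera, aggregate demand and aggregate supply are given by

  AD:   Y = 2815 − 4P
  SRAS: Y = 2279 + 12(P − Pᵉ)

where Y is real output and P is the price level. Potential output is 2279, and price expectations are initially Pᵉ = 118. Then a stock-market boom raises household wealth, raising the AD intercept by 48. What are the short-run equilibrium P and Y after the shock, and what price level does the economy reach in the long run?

Short run: P = 125, Y = 2363. Long run: P = 146.

AD shifts right: new AD is Y = 2863 − 4P. With Pᵉ = 118, SRAS is Y = 863 + 12P.
Short run: 2863 − 4P = 863 + 12P gives 2000 = 16P, so P = 125 and Y = 2863 − 4·125 = 2363.
Y = 2363 is above potential 2279; expectations adjust and SRAS shifts left until Y = 2279.
Long run: on the new AD curve, 2279 = 2863 − 4P gives P = 146.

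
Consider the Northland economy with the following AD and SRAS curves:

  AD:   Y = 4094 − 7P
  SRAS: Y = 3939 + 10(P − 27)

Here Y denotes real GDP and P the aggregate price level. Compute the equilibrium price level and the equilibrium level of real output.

P = 25, Y = 3919

Write SRAS as Y = 3939 + 10P − 270 = 3669 + 10P.
Set AD = SRAS: 4094 − 7P = 3669 + 10P, so 425 = 17P and P = 25.
Then Y = 4094 − 7·25 = 3919.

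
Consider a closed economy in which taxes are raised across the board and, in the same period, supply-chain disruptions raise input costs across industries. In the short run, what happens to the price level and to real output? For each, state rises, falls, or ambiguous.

Price level: ambiguous; output: falls

The first event is a negative demand shock: AD shifts left, which by itself pushes P down and Y down.
The second is an adverse supply shock: SRAS shifts left, which by itself pushes P up and Y down.
The two shocks push P in opposite directions, so the effect on P is ambiguous. Both shocks push Y down, so Y falls.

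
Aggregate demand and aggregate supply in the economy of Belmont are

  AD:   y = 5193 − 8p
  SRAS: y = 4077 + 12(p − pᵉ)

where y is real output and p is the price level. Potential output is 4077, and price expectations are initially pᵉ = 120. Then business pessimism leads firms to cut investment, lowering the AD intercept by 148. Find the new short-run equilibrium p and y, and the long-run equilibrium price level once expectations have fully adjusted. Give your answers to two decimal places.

Short run: p = 120.40, y = 4081.80. Long run: p = 121.00.

AD shifts left: new AD is y = 5045 − 8p. With pᵉ = 120, SRAS is y = 2637 + 12p.
Short run: 5045 − 8p = 2637 + 12p gives 2408 = 20p, so p = 120.40 and y = 5045 − 8p = 4081.80.
y = 4081.80 is above potential 4077; expectations adjust and SRAS shifts left until y = 4077.
Long run: on the new AD curve, 4077 = 5045 − 8p gives p = 121.00.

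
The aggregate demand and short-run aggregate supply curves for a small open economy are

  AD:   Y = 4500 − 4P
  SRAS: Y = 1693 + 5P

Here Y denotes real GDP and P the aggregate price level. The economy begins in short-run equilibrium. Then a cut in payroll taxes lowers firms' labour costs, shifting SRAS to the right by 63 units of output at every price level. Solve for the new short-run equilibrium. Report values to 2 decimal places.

This is a positive supply shock: SRAS shifts right.
New SRAS: Y = 1756 + 5P.
Set AD = SRAS: 4500 − 4P = 1756 + 5P, so 2744 = 9P and P = 304.89.
Substituting into AD, Y = 3280.44.

P = 304.89, Y = 3280.44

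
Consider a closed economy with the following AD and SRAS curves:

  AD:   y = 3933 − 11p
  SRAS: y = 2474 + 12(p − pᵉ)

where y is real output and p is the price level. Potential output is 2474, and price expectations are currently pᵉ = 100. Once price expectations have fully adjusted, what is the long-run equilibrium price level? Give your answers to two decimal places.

Long-run p = 132.64

Short run: with pᵉ = 100, SRAS is y = 1274 + 12p. Setting AD = SRAS gives 2659 = 23p, so p = 115.61 and y = 3933 − 11p = 2661.30.
Output 2661.30 is above potential 2474, so over time expected prices rise and SRAS shifts left until y returns to 2474.
Long run: y = 2474 on the AD curve gives 2474 = 3933 − 11p, so p = 132.64.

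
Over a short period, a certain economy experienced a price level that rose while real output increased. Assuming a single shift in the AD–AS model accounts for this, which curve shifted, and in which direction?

P rose and Y rose. An AD shift moves P and Y in the same direction; an SRAS shift moves them in opposite directions.
Here P and Y moved in the same direction, so the AD curve shifted.
Since Y rose, AD shifted right.

AD shifted right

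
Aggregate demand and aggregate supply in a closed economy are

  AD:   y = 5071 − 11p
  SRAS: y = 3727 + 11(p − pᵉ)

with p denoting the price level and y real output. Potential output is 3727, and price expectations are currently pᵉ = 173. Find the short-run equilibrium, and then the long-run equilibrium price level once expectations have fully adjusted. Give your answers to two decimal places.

Short run: p = 147.59, y = 3447.50. Long run: p = 122.18.

Short run: with pᵉ = 173, SRAS is y = 1824 + 11p. Setting AD = SRAS gives 3247 = 22p, so p = 147.59 and y = 5071 − 11p = 3447.50.
Output 3447.50 is below potential 3727, so over time expected prices fall and SRAS shifts right until y returns to 3727.
Long run: y = 3727 on the AD curve gives 3727 = 5071 − 11p, so p = 122.18.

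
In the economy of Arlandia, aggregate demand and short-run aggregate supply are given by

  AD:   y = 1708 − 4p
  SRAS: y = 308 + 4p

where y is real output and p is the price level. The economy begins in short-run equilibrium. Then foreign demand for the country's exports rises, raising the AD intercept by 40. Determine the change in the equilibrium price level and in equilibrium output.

Δp = +5, Δy = +20

This is a positive demand shock: AD shifts right.
New AD: y = 1748 − 4p.
Set AD = SRAS: 1748 − 4p = 308 + 4p, so 1440 = 8p and p = 180.
y = 1748 − 4·180 = 1028.
Initially p = 175, y = 1008, so Δp = +5 and Δy = +20.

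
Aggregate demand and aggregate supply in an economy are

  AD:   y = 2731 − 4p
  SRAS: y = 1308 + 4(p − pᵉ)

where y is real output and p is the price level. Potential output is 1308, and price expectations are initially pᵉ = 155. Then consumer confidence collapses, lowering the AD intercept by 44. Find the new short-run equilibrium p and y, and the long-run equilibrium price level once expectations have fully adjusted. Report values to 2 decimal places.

Short run: p = 249.88, y = 1687.50. Long run: p = 344.75.

AD shifts left: new AD is y = 2687 − 4p. With pᵉ = 155, SRAS is y = 688 + 4p.
Short run: 2687 − 4p = 688 + 4p gives 1999 = 8p, so p = 249.88 and y = 2687 − 4p = 1687.50.
y = 1687.50 is above potential 1308; expectations adjust and SRAS shifts left until y = 1308.
Long run: on the new AD curve, 1308 = 2687 − 4p gives p = 344.75.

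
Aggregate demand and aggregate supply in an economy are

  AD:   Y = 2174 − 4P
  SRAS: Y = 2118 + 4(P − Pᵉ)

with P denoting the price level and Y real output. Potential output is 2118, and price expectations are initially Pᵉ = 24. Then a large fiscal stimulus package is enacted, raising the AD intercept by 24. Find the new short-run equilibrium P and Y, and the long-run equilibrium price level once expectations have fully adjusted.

AD shifts right: new AD is Y = 2198 − 4P. With Pᵉ = 24, SRAS is Y = 2022 + 4P.
Short run: 2198 − 4P = 2022 + 4P gives 176 = 8P, so P = 22 and Y = 2198 − 4·22 = 2110.
Y = 2110 is below potential 2118; expectations adjust and SRAS shifts right until Y = 2118.
Long run: on the new AD curve, 2118 = 2198 − 4P gives P = 20.

Short run: P = 22, Y = 2110. Long run: P = 20.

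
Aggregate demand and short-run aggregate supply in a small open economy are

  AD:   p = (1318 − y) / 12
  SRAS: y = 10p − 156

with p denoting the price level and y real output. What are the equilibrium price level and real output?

p = 67, y = 514

Rearrange AD to y = 1318 − 12p.
Set AD = SRAS: 1318 − 12p = 10p − 156, so 1474 = 22p and p = 67.
Then y = 1318 − 12·67 = 514.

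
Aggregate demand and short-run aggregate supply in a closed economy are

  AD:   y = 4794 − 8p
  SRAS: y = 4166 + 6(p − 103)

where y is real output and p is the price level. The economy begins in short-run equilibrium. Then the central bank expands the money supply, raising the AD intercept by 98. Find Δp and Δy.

This is a positive demand shock: AD shifts right.
New AD: y = 4892 − 8p.
SRAS can be written y = 3548 + 6p.
Set AD = SRAS: 4892 − 8p = 3548 + 6p, so 1344 = 14p and p = 96.
y = 4892 − 8·96 = 4124.
Initially p = 89, y = 4082, so Δp = +7 and Δy = +42.

Δp = +7, Δy = +42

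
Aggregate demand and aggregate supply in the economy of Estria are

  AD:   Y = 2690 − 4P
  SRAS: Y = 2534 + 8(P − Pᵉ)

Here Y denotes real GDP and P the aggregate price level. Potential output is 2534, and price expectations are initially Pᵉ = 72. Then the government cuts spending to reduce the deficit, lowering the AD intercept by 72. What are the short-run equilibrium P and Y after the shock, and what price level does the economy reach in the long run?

AD shifts left: new AD is Y = 2618 − 4P. With Pᵉ = 72, SRAS is Y = 1958 + 8P.
Short run: 2618 − 4P = 1958 + 8P gives 660 = 12P, so P = 55 and Y = 2618 − 4·55 = 2398.
Y = 2398 is below potential 2534; expectations adjust and SRAS shifts right until Y = 2534.
Long run: on the new AD curve, 2534 = 2618 − 4P gives P = 21.

Short run: P = 55, Y = 2398. Long run: P = 21.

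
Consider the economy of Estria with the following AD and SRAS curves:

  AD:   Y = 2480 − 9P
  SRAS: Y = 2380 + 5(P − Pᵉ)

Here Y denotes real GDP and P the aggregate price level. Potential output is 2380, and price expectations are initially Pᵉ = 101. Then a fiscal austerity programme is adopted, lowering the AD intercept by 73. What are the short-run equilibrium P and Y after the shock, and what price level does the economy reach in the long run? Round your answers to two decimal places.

AD shifts left: new AD is Y = 2407 − 9P. With Pᵉ = 101, SRAS is Y = 1875 + 5P.
Short run: 2407 − 9P = 1875 + 5P gives 532 = 14P, so P = 38.00 and Y = 2407 − 9P = 2065.00.
Y = 2065.00 is below potential 2380; expectations adjust and SRAS shifts right until Y = 2380.
Long run: on the new AD curve, 2380 = 2407 − 9P gives P = 3.00.

Short run: P = 38.00, Y = 2065.00. Long run: P = 3.00.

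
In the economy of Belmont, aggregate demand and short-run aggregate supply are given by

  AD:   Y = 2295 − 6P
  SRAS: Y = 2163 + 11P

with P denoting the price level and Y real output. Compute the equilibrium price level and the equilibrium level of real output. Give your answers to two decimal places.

P = 7.76, Y = 2248.41

Set AD = SRAS: 2295 − 6P = 2163 + 11P, so 132 = 17P and P = 7.76.
Substituting into AD, Y = 2295 − 6P = 2248.41.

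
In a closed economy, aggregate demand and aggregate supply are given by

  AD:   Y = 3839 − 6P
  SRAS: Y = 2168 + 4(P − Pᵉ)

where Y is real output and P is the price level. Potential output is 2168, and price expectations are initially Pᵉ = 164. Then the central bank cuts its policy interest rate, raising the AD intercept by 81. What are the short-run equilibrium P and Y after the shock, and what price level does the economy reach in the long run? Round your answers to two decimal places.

Short run: P = 240.80, Y = 2475.20. Long run: P = 292.00.

AD shifts right: new AD is Y = 3920 − 6P. With Pᵉ = 164, SRAS is Y = 1512 + 4P.
Short run: 3920 − 6P = 1512 + 4P gives 2408 = 10P, so P = 240.80 and Y = 3920 − 6P = 2475.20.
Y = 2475.20 is above potential 2168; expectations adjust and SRAS shifts left until Y = 2168.
Long run: on the new AD curve, 2168 = 3920 − 6P gives P = 292.00.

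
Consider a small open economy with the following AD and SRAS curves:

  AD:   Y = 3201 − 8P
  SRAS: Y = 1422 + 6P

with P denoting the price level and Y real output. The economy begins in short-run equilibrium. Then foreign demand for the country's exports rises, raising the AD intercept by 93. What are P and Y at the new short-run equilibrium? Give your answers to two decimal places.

P = 133.71, Y = 2224.29

This is a positive demand shock: AD shifts right.
New AD: Y = 3294 − 8P.
Set AD = SRAS: 3294 − 8P = 1422 + 6P, so 1872 = 14P and P = 133.71.
Substituting into AD, Y = 2224.29.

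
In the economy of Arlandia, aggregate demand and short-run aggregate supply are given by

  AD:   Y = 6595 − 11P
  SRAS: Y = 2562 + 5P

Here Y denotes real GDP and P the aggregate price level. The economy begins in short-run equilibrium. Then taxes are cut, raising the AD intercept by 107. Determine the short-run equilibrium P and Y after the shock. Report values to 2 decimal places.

P = 258.75, Y = 3855.75

This is a positive demand shock: AD shifts right.
New AD: Y = 6702 − 11P.
Set AD = SRAS: 6702 − 11P = 2562 + 5P, so 4140 = 16P and P = 258.75.
Substituting into AD, Y = 3855.75.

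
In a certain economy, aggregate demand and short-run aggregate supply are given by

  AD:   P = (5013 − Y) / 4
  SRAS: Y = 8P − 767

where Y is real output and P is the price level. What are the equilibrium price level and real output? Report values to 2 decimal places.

Rearrange AD to Y = 5013 − 4P.
Set AD = SRAS: 5013 − 4P = 8P − 767, so 5780 = 12P and P = 481.67.
Substituting into AD, Y = 5013 − 4P = 3086.33.

P = 481.67, Y = 3086.33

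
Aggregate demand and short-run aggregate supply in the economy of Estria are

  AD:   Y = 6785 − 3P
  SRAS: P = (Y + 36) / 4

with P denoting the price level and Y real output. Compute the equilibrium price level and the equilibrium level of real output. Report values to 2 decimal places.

Rearrange SRAS to Y = 4P − 36.
Set AD = SRAS: 6785 − 3P = 4P − 36, so 6821 = 7P and P = 974.43.
Substituting into AD, Y = 6785 − 3P = 3861.71.

P = 974.43, Y = 3861.71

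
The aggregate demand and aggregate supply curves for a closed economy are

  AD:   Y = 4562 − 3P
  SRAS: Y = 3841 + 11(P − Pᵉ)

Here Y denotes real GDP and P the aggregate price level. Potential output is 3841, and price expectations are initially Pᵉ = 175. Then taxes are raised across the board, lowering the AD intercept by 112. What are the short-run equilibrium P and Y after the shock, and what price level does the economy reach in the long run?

Short run: P = 181, Y = 3907. Long run: P = 203.

AD shifts left: new AD is Y = 4450 − 3P. With Pᵉ = 175, SRAS is Y = 1916 + 11P.
Short run: 4450 − 3P = 1916 + 11P gives 2534 = 14P, so P = 181 and Y = 4450 − 3·181 = 3907.
Y = 3907 is above potential 3841; expectations adjust and SRAS shifts left until Y = 3841.
Long run: on the new AD curve, 3841 = 4450 − 3P gives P = 203.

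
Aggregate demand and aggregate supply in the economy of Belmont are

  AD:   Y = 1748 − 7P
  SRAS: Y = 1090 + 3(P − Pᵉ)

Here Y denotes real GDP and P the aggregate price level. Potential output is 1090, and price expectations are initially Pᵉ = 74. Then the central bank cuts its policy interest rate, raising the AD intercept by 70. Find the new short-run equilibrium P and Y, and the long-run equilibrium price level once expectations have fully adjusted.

Short run: P = 95, Y = 1153. Long run: P = 104.

AD shifts right: new AD is Y = 1818 − 7P. With Pᵉ = 74, SRAS is Y = 868 + 3P.
Short run: 1818 − 7P = 868 + 3P gives 950 = 10P, so P = 95 and Y = 1818 − 7·95 = 1153.
Y = 1153 is above potential 1090; expectations adjust and SRAS shifts left until Y = 1090.
Long run: on the new AD curve, 1090 = 1818 − 7P gives P = 104.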